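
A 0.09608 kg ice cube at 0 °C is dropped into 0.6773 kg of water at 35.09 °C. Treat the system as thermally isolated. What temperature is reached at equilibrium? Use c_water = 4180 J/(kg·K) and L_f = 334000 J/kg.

Energy balance with sensible and latent terms:
latent heat to melt: 0.09608×334000 = 32091
  warm the meltwater: 401.61 T
  water: 2831.1(T − 35.09)
3232.7 T = 99344 − 32091 = 67253
T ≈ 20.80 °C. Since T > 0 °C, the all-ice-melts assumption holds.

T_f ≈ 20.8 °C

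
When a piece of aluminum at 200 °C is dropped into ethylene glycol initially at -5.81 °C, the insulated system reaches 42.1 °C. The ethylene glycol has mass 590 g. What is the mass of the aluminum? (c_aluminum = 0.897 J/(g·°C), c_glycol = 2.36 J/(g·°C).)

m ≈ 471 g

Net heat exchanged in the isolated system is zero:
m·0.897·(42.1 − 200) + 590·2.36·(42.1 − (-5.81)) = 0
-141.64 m = -66710
m = -66710/-141.64 ≈ 471 g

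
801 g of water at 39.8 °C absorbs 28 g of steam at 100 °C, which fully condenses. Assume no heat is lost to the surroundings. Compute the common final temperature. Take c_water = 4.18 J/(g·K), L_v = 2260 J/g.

Heat gained plus heat lost sum to zero:
latent heat released on condensation: 28×2260 = 63280
  condensed water 100 °C→T: 117.04(T − 100)
  original water: 3348.2(T − 39.8)
3465.2 T = 63280 + 11704 + 133258 = 208242
T ≈ 60.09 °C — below 100 °C, confirming all the steam condensed.

T_f ≈ 60.1 °C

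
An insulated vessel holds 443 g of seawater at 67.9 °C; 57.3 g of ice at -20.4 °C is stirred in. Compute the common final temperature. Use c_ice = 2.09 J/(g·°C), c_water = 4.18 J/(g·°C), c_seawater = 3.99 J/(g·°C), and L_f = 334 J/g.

Net heat exchanged in the isolated system is zero:
warm ice to 0 °C: 57.3×2.09×(0 − (-20.4)) = 2443; melt ice: 57.3×334 = 19138; warm the meltwater: 239.51 T; seawater cools: 443×3.99×(T − 67.9) = 1767.6(T − 67.9)
2007.1 T = 120018 − 21581 = 98437
T ≈ 49.04 °C (positive, so assuming full melt was valid).

T_f ≈ 49.0 °C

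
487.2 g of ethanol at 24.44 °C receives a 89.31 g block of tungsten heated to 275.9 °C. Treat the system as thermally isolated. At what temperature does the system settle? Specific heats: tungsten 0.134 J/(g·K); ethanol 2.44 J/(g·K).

Heat lost by the tungsten equals heat gained by the ethanol:
89.31*0.134*(275.9 − T) = 487.2*2.44*(T − 24.44)
11.97(275.9 − T) = 1188.8(T − 24.44)
1200.7 T = 32355  ⇒  T ≈ 26.95 °C

T_f ≈ 26.9 °C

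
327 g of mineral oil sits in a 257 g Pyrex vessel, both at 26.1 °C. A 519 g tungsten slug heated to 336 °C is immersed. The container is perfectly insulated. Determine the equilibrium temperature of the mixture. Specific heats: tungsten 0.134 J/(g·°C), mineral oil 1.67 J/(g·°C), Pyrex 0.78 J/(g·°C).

T_f ≈ 52.5 °C

Net heat exchanged in the isolated system is zero:
519·0.134·(T − 336) + 327·1.67·(T − 26.1) + 257·0.78·(T − 26.1) = 0
69.55(T − 336) + 546.09(T − 26.1) + 200.46(T − 26.1) = 0
(69.55 + 546.09 + 200.46) T = 69.55·336 + 546.09·26.1 + 200.46·26.1
T = 42852/816.1 ≈ 52.51 °C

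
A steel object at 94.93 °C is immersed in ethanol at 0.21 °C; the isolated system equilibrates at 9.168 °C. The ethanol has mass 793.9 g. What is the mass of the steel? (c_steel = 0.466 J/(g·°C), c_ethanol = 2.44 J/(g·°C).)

Heat lost by the steel = heat gained by the ethanol:
m×0.466×(94.93 − 9.168) = 793.9×2.44×(9.168 − 0.21)
39.97 m = 17353  ⇒  m ≈ 434.2 g

m ≈ 434 g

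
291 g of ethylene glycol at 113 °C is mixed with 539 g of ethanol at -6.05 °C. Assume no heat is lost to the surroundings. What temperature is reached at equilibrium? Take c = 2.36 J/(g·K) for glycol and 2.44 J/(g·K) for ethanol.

T_f = Σ m_i c_i T_i / Σ m_i c_i:
T_f = (686.76*113 + 1315.2*(-6.05)) / (686.76 + 1315.2)
    = 69647 / 2001.9 ≈ 34.79 °C

T_f ≈ 34.8 °C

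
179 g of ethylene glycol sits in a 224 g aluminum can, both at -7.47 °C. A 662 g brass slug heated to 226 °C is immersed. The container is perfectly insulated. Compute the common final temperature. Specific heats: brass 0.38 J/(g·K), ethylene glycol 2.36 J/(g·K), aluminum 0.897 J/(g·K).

T_f = Σ m_i c_i T_i / Σ m_i c_i:
T_f = (251.56*226 + 422.44*(-7.47) + 200.93*(-7.47)) / (251.56 + 422.44 + 200.93)
    = 52196 / 874.93 ≈ 59.66 °C

T_f ≈ 59.7 °C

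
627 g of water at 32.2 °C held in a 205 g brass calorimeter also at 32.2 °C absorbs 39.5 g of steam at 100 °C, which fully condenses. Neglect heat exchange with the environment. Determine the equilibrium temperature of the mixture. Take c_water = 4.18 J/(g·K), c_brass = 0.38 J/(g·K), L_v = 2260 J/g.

T_f ≈ 67.3 °C

Let T be the final temperature. ΣQ_i = 0:
condense steam: −39.5×2260 = −89270; condensate cools 100→T: 39.5×4.18×(T − 100) = 165.11(T − 100); water warms: 627×4.18×(T − 32.2) = 2620.9(T − 32.2); brass cup: 205×0.38×(T − 32.2) = 77.9(T − 32.2)
2863.9 T = 89270 + 16511 + 86900 = 192681
T ≈ 67.28 °C (< 100 °C, so full condensation is consistent).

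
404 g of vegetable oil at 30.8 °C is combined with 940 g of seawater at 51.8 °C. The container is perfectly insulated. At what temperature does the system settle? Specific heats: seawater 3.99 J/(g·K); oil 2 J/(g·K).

T_f ≈ 48.1 °C

T_f is the heat-capacity-weighted average of the initial temperatures:
T_f = (3750.6*51.8 + 808*30.8) / (3750.6 + 808)
    = 219167 / 4558.6 ≈ 48.08 °C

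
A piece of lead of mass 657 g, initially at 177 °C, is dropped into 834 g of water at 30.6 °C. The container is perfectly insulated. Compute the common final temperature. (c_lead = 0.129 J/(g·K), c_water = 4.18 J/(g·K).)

Let T be the final temperature. ΣQ_i = 0:
657·0.129·(T − 177) + 834·4.18·(T − 30.6) = 0
(84.75 + 3486.1) T = 84.75·177 + 3486.1·30.6
T = 121677/3570.9 ≈ 34.07 °C

T_f ≈ 34.1 °C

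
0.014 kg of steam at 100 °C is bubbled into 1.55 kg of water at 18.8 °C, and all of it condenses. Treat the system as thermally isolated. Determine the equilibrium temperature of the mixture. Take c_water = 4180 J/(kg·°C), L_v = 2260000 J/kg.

T_f ≈ 24.4 °C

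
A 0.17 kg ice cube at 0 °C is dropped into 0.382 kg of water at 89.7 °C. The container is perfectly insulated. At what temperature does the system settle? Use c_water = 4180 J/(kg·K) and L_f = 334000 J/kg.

Sum of m c ΔT and latent-heat terms is zero:
latent heat to melt: 0.17×334000 = 56780
  warm the meltwater: 710.6 T
  water: 1596.8(T − 89.7)
2307.4 T = 143229 − 56780 = 86449
T ≈ 37.47 °C. Since T > 0 °C, the all-ice-melts assumption holds.

T_f ≈ 37.5 °C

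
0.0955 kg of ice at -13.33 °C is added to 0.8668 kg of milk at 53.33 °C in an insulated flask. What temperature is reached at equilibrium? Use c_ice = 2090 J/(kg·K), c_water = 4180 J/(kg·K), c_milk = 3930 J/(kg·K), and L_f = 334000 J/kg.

Energy balance with sensible and latent terms:
warm ice to 0 °C: 0.0955·2090·(0 − (-13.33)) = 2660.6
  latent heat to melt: 0.0955·334000 = 31897
  warm the meltwater: 399.19 T
  milk: 3406.5(T − 53.33)
3805.7 T = 181670 − 34558 = 147112
T ≈ 38.66 °C. Since T > 0 °C, the all-ice-melts assumption holds.

T_f ≈ 38.7 °C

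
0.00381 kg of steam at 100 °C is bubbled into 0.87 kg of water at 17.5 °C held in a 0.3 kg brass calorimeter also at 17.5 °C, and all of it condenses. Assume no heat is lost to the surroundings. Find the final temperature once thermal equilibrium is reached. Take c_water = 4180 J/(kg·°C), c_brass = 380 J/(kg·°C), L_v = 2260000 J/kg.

Taking heat into each body as positive, Σ m c ΔT = 0:
steam→water at 100 °C releases m L_v = 0.00381×2260000 = 8610.6; condensate cools 100→T: 0.00381×4180×(T − 100) = 15.93(T − 100); water warms: 0.87×4180×(T − 17.5) = 3636.6(T − 17.5); cup: 114(T − 17.5)
3766.5 T = 8610.6 + 1592.6 + 65636 = 75839
T ≈ 20.13 °C, under the boiling point, so the assumption holds.

T_f ≈ 20.1 °C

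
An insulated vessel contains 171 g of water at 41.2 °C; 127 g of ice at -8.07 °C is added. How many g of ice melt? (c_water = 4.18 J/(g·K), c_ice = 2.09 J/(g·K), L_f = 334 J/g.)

Cooling the water to 0 °C releases 171×4.18×41.2 = 29449 J.
Warming the ice to 0 °C takes 127×2.09×8.07 = 2142 J, leaving 27307 J for melting.
Fully melting the ice requires m_ice L_f = 127×334 = 42418 J.
27307 J < 42418 J, so only part of the ice melts and the system sits at 0 °C.
Mass melted = 27307/334 ≈ 81.76 g.

m_melted ≈ 81.8 g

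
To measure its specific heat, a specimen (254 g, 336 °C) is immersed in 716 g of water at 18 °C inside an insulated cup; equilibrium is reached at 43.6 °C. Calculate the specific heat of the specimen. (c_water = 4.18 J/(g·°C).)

Let T be the final temperature. ΣQ_i = 0:
254·c·(43.6 − 336) + 716·4.18·(43.6 − 18) = 0
-74270 c = -76618
c = -76618/-74270 ≈ 1.032 J/(g·°C)

c ≈ 1.03 J/(g·°C)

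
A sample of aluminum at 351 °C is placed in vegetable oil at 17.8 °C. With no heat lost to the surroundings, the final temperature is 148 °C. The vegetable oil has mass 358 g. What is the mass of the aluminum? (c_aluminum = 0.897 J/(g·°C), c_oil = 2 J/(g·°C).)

Heat gained plus heat lost sum to zero:
m·0.897·(148 − 351) + 358·2·(148 − 17.8) = 0
-182.09 m = -93223
m = -93223/-182.09 ≈ 512 g

m ≈ 512 g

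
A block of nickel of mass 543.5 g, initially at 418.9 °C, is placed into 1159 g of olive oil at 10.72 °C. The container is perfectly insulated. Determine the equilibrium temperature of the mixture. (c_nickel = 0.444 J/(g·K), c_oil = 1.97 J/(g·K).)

T_f ≈ 49.7 °C

Heat lost by the nickel equals heat gained by the oil:
543.5*0.444*(418.9 − T) = 1159*1.97*(T − 10.72)
241.31(418.9 − T) = 2283.2(T − 10.72)
2524.5 T = 125563  ⇒  T ≈ 49.74 °C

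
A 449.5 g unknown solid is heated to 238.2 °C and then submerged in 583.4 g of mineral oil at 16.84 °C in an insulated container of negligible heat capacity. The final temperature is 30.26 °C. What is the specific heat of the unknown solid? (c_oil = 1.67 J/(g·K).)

c ≈ 0.14 J/(g·K)

Net heat exchanged in the isolated system is zero:
449.5×c×(30.26 − 238.2) + 583.4×1.67×(30.26 − 16.84) = 0
-93469 c = -13075
c = -13075/-93469 ≈ 0.1399 J/(g·K)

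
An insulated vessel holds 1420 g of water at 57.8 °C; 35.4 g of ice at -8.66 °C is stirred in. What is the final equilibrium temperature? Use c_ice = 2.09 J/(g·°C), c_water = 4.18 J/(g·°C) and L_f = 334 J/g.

T_f ≈ 54.3 °C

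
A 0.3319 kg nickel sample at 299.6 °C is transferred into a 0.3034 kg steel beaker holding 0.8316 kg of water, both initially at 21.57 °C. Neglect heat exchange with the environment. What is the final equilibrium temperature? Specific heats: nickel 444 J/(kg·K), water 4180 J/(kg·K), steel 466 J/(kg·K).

T_f ≈ 32.5 °C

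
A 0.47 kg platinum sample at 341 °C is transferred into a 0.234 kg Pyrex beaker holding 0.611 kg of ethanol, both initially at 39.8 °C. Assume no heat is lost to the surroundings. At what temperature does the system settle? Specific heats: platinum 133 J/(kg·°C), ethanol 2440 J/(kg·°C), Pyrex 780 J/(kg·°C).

T_f ≈ 50.6 °C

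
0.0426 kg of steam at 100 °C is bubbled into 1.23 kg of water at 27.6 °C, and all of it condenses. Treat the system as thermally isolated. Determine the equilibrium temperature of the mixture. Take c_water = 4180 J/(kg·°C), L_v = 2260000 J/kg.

Conservation of energy gives ΣQ = 0:
steam→water at 100 °C releases m L_v = 0.0426×2260000 = 96276; condensate cools 100→T: 0.0426×4180×(T − 100) = 178.07(T − 100); original water: 5141.4(T − 27.6)
5319.5 T = 96276 + 17807 + 141903 = 255985
T ≈ 48.12 °C (< 100 °C, so full condensation is consistent).

T_f ≈ 48.1 °C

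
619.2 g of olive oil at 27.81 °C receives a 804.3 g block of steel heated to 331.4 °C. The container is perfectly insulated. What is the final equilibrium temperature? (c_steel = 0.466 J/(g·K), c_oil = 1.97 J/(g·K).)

T_f ≈ 99.2 °C

Taking heat into each body as positive, Σ m c ΔT = 0:
804.3×0.466×(T − 331.4) + 619.2×1.97×(T − 27.81) = 0
374.8(T − 331.4) + 1219.8(T − 27.81) = 0
1594.6 T = 158133
T = 158133 / 1594.6 = 99.2 °C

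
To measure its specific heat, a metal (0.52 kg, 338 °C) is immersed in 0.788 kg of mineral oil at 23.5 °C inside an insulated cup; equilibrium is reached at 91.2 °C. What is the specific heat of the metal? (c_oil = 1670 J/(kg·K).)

c ≈ 694 J/(kg·K)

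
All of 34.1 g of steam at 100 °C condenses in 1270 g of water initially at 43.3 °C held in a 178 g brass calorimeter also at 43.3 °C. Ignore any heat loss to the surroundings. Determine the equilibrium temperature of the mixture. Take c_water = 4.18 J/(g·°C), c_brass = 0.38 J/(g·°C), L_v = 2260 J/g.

T_f ≈ 58.7 °C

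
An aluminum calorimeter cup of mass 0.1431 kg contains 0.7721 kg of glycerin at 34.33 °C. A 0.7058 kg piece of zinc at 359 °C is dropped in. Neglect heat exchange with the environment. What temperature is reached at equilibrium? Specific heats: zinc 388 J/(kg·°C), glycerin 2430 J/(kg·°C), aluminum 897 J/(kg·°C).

Taking heat into each body as positive, Σ m c ΔT = 0:
0.7058×388×(T − 359) + 0.7721×2430×(T − 34.33) + 0.1431×897×(T − 34.33) = 0
(273.85 + 1876.2 + 128.36) T = 273.85×359 + 1876.2×34.33 + 128.36×34.33
T ≈ 73.35 °C

T_f ≈ 73.4 °C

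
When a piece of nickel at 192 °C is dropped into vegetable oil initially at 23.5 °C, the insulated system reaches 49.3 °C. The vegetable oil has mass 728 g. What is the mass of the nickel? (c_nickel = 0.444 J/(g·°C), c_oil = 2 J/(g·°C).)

m ≈ 593 g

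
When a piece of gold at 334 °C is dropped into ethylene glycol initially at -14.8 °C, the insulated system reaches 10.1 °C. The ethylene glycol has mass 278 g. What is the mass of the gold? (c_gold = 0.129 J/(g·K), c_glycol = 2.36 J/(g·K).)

m ≈ 391 g

|Q_gold| = |Q_glycol|:
m·0.129·(334 − 10.1) = 278·2.36·(10.1 − (-14.8))
41.78 m = 16336  ⇒  m ≈ 391 g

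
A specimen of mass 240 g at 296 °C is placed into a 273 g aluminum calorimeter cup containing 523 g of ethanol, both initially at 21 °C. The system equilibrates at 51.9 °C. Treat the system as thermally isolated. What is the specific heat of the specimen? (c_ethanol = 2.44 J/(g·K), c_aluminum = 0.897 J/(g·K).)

Heat gained plus heat lost sum to zero:
240×c×(51.9 − 296) + 523×2.44×(51.9 − 21) + 273×0.897×(51.9 − 21) = 0
-58584 c = -46999
c = -46999/-58584 ≈ 0.8022 J/(g·K)

c ≈ 0.802 J/(g·K)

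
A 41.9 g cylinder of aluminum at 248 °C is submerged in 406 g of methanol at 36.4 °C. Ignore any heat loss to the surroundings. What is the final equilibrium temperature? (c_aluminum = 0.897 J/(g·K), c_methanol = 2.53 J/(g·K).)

T_f ≈ 43.9 °C

Heat gained plus heat lost sum to zero:
41.9·0.897·(T − 248) + 406·2.53·(T − 36.4) = 0
37.58(T − 248) + 1027.2(T − 36.4) = 0
(37.58 + 1027.2) T = 37.58·248 + 1027.2·36.4
T = 46710 / 1064.8 = 43.9 °C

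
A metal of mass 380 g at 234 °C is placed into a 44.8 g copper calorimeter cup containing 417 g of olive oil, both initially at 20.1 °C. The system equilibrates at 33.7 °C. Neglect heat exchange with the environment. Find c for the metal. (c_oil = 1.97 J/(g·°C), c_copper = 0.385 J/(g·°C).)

c ≈ 0.15 J/(g·°C)

Heat gained plus heat lost sum to zero:
380×c×(33.7 − 234) + 417×1.97×(33.7 − 20.1) + 44.8×0.385×(33.7 − 20.1) = 0
-76114 c = -11407
c = -11407/-76114 ≈ 0.1499 J/(g·°C)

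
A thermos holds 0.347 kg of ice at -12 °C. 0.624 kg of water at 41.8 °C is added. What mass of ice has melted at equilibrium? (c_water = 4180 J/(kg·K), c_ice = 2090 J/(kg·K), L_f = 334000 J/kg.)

Cooling the water to 0 °C releases 0.624·4180·41.8 = 109028 J.
Warming the ice to 0 °C takes 0.347·2090·12 = 8702.8 J, leaving 100325 J for melting.
Fully melting the ice requires m_ice L_f = 0.347·334000 = 115898 J.
100325 J < 115898 J, so only part of the ice melts and the system sits at 0 °C.
m_melted·334000 = 100325  ⇒  m_melted ≈ 0.3004 kg.

m_melted ≈ 0.3 kg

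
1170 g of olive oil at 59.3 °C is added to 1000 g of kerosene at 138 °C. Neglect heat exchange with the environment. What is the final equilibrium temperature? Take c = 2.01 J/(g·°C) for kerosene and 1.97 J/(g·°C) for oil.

T_f ≈ 96.0 °C

Set heat shed by the hot body equal to heat absorbed by the cold body:
1000*2.01*(138 − T) = 1170*1.97*(T − 59.3)
2010(138 − T) = 2304.9(T − 59.3)
4314.9 T = 414061  ⇒  T ≈ 95.96 °C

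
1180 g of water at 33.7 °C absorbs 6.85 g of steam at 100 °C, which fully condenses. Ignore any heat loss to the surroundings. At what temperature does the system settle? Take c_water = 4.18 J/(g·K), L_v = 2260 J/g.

T_f ≈ 37.2 °C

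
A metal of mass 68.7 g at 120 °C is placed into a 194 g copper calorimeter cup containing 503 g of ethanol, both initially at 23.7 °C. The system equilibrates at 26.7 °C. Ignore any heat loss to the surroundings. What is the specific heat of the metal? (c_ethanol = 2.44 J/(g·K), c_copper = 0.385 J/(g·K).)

c ≈ 0.609 J/(g·K)

Energy conservation, ΣQ = 0:
68.7·c·(26.7 − 120) + 503·2.44·(26.7 − 23.7) + 194·0.385·(26.7 − 23.7) = 0
-6409.7 c = -3906
c = -3906/-6409.7 ≈ 0.6094 J/(g·K)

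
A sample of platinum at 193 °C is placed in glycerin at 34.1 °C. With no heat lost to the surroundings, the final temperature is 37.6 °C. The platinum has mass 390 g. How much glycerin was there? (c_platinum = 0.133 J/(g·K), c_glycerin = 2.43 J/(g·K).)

m ≈ 948 g

Heat lost by the platinum = heat gained by the glycerin:
390·0.133·(193 − 37.6) = m·2.43·(37.6 − 34.1)
8.505 m = 8060.6  ⇒  m ≈ 947.7 g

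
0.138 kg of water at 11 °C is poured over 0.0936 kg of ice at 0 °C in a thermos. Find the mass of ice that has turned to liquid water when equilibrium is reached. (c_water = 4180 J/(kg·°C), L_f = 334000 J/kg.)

m_melted ≈ 0.019 kg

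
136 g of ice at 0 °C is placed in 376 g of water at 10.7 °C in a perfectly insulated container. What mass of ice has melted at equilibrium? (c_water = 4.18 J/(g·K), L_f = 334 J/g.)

Water can give up m c ΔT = 376×4.18×10.7 = 16817 J before reaching 0 °C.
Melting all 136 g of ice would need 136×334 = 45424 J.
Since 16817 < 45424 J, not all the ice melts; equilibrium is at 0 °C.
m_melt = 16817 / L_f = 50.35 g.

m_melted ≈ 50.4 g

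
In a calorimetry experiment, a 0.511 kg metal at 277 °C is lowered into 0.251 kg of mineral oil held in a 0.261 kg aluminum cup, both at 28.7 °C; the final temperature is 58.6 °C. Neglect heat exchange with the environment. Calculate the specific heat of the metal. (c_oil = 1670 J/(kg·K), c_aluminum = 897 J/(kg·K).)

c ≈ 175 J/(kg·K)

Taking heat into each body as positive, Σ m c ΔT = 0:
0.511·c·(58.6 − 277) + 0.251·1670·(58.6 − 28.7) + 0.261·897·(58.6 − 28.7) = 0
-111.6 c = -19533
c = -19533/-111.6 ≈ 175 J/(kg·K)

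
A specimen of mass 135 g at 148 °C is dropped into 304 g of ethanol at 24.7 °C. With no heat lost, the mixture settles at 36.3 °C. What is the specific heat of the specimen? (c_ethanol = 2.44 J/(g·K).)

c ≈ 0.571 J/(g·K)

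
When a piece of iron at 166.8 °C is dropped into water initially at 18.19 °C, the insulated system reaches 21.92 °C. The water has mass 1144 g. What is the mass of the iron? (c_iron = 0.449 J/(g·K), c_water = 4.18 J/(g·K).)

m ≈ 274 g

Setting the total heat transfer to zero:
m×0.449×(21.92 − 166.8) + 1144×4.18×(21.92 − 18.19) = 0
-65.05 m = -17837
m = -17837/-65.05 ≈ 274.2 g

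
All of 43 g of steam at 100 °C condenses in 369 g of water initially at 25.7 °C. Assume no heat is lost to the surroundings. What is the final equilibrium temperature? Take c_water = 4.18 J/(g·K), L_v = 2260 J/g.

T_f ≈ 89.9 °C

Let T be the final temperature. ΣQ_i = 0:
steam→water at 100 °C releases m L_v = 43×2260 = 97180; condensed water 100 °C→T: 179.74(T − 100); original water: 1542.4(T − 25.7)
1722.2 T = 97180 + 17974 + 39640 = 154794
T ≈ 89.88 °C (< 100 °C, so full condensation is consistent).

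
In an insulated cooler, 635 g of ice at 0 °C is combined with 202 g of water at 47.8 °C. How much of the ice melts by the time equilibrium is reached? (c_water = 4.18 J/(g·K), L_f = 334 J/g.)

Heat available from the water dropping to 0 °C: 202·4.18·47.8 = 40360 J.
Melting all 635 g of ice would need 635·334 = 212090 J.
40360 J < 212090 J, so only part of the ice melts and the system sits at 0 °C.
m_melted·334 = 40360  ⇒  m_melted ≈ 120.8 g.

m_melted ≈ 121 g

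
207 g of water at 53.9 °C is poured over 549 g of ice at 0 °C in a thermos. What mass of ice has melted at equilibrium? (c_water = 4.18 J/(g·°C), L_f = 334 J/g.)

Water can give up m c ΔT = 207·4.18·53.9 = 46638 J before reaching 0 °C.
To melt every bit of ice: 549·334 = 183366 J.
46638 J < 183366 J, so only part of the ice melts and the system sits at 0 °C.
Mass melted = 46638/334 ≈ 139.6 g.

m_melted ≈ 140 g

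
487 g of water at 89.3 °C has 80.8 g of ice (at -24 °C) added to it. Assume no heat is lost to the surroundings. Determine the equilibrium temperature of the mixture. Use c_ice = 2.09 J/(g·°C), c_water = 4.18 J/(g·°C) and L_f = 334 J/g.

Net heat exchanged in the isolated system is zero:
warm ice to 0 °C: 80.8·2.09·(0 − (-24)) = 4052.9; fusion: m_ice L_f = 80.8·334 = 26987; warm the meltwater: 337.74 T; water cools: 487·4.18·(T − 89.3) = 2035.7(T − 89.3)
2373.4 T = 181784 − 31040 = 150744
T ≈ 63.51 °C — above 0 °C, consistent with complete melting.

T_f ≈ 63.5 °C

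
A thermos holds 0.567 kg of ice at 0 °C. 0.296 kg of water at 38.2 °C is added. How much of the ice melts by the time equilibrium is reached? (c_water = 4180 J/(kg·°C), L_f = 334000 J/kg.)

Cooling the water to 0 °C releases 0.296·4180·38.2 = 47264 J.
To melt every bit of ice: 0.567·334000 = 189378 J.
47264 J < 189378 J, so only part of the ice melts and the system sits at 0 °C.
Mass melted = 47264/334000 ≈ 0.1415 kg.

m_melted ≈ 0.142 kg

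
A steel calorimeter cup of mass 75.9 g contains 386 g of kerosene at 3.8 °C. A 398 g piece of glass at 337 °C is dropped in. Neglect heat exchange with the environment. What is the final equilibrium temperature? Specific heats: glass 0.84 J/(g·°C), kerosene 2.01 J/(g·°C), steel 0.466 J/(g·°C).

T_f ≈ 101.0 °C

Heat gained plus heat lost sum to zero:
398*0.84*(T − 337) + 386*2.01*(T − 3.8) + 75.9*0.466*(T − 3.8) = 0
1145.5 T = 115749
T ≈ 101.04 °C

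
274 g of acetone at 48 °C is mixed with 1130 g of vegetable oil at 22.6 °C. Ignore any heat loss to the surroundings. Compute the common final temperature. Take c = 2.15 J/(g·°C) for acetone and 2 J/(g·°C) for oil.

With ΣQ=0 the equilibrium temperature is the m·c-weighted mean:
T_f = (589.1×48 + 2260×22.6) / (589.1 + 2260)
    = 79353 / 2849.1 ≈ 27.85 °C

T_f ≈ 27.9 °C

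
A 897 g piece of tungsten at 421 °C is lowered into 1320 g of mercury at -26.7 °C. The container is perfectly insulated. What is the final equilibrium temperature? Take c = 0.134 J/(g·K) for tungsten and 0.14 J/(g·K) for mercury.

T_f ≈ 149.7 °C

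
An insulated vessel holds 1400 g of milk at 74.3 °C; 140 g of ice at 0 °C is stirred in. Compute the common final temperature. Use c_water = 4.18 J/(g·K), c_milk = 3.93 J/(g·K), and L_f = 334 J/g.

T_f ≈ 59.5 °C

Setting the total heat transfer to zero:
latent heat to melt: 140·334 = 46760; warm the meltwater: 585.2 T; milk: 5502(T − 74.3)
6087.2 T = 408799 − 46760 = 362039
T ≈ 59.48 °C. Since T > 0 °C, the all-ice-melts assumption holds.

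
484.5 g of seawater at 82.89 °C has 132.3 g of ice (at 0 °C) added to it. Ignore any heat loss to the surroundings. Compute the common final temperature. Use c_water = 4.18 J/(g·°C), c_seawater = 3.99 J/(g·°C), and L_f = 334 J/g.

T_f ≈ 46.7 °C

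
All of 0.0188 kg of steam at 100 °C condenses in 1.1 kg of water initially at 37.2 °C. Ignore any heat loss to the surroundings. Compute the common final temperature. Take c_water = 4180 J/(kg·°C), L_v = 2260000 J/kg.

T_f ≈ 47.3 °C

Setting the total heat transfer to zero:
steam→water at 100 °C releases m L_v = 0.0188·2260000 = 42488; condensed water 100 °C→T: 78.58(T − 100); water warms: 1.1·4180·(T − 37.2) = 4598(T − 37.2)
4676.6 T = 42488 + 7858.4 + 171046 = 221392
T ≈ 47.34 °C — below 100 °C, confirming all the steam condensed.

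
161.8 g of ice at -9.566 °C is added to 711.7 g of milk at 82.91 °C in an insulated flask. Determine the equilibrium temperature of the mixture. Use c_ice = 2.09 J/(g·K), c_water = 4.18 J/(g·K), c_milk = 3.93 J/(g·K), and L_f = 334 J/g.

T_f ≈ 50.3 °C

Energy balance with sensible and latent terms:
warm ice to 0 °C: 161.8×2.09×(0 − (-9.566)) = 3234.9
  fusion: m_ice L_f = 161.8×334 = 54041
  warm the meltwater: 676.32 T
  milk: 2797(T − 82.91)
3473.3 T = 231898 − 57276 = 174622
T ≈ 50.28 °C. Since T > 0 °C, the all-ice-melts assumption holds.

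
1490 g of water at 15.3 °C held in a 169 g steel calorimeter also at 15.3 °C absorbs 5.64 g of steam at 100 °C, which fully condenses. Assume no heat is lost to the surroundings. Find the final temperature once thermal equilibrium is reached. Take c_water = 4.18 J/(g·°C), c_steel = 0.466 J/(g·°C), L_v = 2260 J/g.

T_f ≈ 17.6 °C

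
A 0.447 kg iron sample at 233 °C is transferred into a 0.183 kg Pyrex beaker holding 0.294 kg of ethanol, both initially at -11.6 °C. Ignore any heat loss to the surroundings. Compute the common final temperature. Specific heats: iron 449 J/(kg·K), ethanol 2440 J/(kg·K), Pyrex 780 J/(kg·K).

T_f is the heat-capacity-weighted average of the initial temperatures:
T_f = (200.7*233 + 717.36*(-11.6) + 142.74*(-11.6)) / (200.7 + 717.36 + 142.74)
    = 36787 / 1060.8 ≈ 34.68 °C

T_f ≈ 34.7 °C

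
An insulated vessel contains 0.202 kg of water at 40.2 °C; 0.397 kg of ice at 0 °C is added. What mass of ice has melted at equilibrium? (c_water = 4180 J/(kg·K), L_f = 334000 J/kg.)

m_melted ≈ 0.102 kg

Cooling the water to 0 °C releases 0.202·4180·40.2 = 33943 J.
Fully melting the ice requires m_ice L_f = 0.397·334000 = 132598 J.
33943 J < 132598 J, so only part of the ice melts and the system sits at 0 °C.
m_melted·334000 = 33943  ⇒  m_melted ≈ 0.1016 kg.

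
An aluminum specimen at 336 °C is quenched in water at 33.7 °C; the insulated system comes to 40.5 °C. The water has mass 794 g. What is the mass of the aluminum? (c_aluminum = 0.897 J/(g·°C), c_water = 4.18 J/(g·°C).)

|Q_aluminum| = |Q_water|:
m·0.897·(336 − 40.5) = 794·4.18·(40.5 − 33.7)
265.06 m = 22569  ⇒  m ≈ 85.14 g

m ≈ 85.1 g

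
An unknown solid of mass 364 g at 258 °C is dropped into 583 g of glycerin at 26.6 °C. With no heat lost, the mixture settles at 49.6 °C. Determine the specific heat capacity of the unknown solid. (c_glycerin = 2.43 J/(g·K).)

c ≈ 0.43 J/(g·K)

Energy conservation, ΣQ = 0:
364×c×(49.6 − 258) + 583×2.43×(49.6 − 26.6) = 0
-75858 c = -32584
c = -32584/-75858 ≈ 0.4295 J/(g·K)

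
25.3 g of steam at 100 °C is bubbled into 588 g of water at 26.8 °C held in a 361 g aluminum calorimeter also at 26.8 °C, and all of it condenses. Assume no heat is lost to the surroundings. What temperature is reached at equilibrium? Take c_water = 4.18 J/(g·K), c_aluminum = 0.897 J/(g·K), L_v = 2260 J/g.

T_f ≈ 49.3 °C

Energy conservation, ΣQ = 0:
latent heat released on condensation: 25.3×2260 = 57178
  condensed water 100 °C→T: 105.75(T − 100)
  original water: 2457.8(T − 26.8)
  cup: 323.82(T − 26.8)
2887.4 T = 57178 + 10575 + 74548 = 142302
T ≈ 49.28 °C (< 100 °C, so full condensation is consistent).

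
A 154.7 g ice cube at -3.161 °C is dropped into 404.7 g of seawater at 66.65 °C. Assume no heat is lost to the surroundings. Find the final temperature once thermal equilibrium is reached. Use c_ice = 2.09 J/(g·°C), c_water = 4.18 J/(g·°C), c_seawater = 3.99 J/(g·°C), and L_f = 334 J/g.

T_f ≈ 24.3 °C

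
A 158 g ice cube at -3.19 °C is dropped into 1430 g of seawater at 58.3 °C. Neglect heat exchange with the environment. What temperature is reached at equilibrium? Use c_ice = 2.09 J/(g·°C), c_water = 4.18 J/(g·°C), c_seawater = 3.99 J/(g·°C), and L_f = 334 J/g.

T_f ≈ 43.8 °C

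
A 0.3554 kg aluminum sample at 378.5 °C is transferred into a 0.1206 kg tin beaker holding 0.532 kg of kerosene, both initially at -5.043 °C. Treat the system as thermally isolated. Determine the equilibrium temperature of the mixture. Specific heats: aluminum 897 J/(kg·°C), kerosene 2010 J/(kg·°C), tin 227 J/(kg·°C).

T_f ≈ 81.3 °C

Net heat exchanged in the isolated system is zero:
0.3554×897×(T − 378.5) + 0.532×2010×(T − (-5.043)) + 0.1206×227×(T − (-5.043)) = 0
318.79(T − 378.5) + 1069.3(T − (-5.043)) + 27.38(T − (-5.043)) = 0
(318.79 + 1069.3 + 27.38) T = 318.79×378.5 + 1069.3×(-5.043) + 27.38×(-5.043)
T = 115133 / 1415.5 = 81.3 °C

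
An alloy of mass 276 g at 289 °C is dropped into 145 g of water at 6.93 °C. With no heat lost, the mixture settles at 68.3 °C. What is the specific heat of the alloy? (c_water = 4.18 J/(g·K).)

m_s c (T_s − T_f) = m_water c_water (T_f − T_0):
276·c·(289 − 68.3) = 145·4.18·(68.3 − 6.93)
60913 c = 37196  ⇒  c ≈ 0.6106 J/(g·K)

c ≈ 0.611 J/(g·K)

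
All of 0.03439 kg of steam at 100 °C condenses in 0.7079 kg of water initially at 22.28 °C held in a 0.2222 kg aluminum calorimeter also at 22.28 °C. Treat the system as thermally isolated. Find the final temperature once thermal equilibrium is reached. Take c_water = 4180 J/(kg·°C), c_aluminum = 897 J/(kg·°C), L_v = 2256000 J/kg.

Energy conservation, ΣQ = 0:
latent heat released on condensation: 0.03439·2256000 = 77584
  condensate cools 100→T: 0.03439·4180·(T − 100) = 143.75(T − 100)
  water warms: 0.7079·4180·(T − 22.28) = 2959(T − 22.28)
  cup: 199.31(T − 22.28)
3302.1 T = 77584 + 14375 + 70368 = 162327
T ≈ 49.16 °C — below 100 °C, confirming all the steam condensed.

T_f ≈ 49.2 °C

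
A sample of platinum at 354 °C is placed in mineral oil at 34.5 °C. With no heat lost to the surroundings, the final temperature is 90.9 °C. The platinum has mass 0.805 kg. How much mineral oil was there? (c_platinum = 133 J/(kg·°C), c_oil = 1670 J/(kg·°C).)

m ≈ 0.299 kg

|Q_platinum| = |Q_oil|:
0.805×133×(354 − 90.9) = m×1670×(90.9 − 34.5)
94188 m = 28169  ⇒  m ≈ 0.2991 kg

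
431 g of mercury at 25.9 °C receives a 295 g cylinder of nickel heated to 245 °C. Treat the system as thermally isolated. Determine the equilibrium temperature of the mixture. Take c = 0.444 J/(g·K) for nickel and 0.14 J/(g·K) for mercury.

Net heat exchanged in the isolated system is zero:
295·0.444·(T − 245) + 431·0.14·(T − 25.9) = 0
(130.98 + 60.34) T = 130.98·245 + 60.34·25.9
T = 33653 / 191.32 = 176 °C

T_f ≈ 175.9 °C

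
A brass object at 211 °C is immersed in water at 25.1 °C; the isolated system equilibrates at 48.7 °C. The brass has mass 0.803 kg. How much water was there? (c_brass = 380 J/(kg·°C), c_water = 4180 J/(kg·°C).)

m ≈ 0.502 kg

Taking heat into each body as positive, Σ m c ΔT = 0:
0.803×380×(48.7 − 211) + m×4180×(48.7 − 25.1) = 0
98648 m = 49524
m = 49524/98648 ≈ 0.502 kg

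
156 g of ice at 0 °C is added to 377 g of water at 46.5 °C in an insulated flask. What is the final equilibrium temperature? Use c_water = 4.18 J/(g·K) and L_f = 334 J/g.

T_f ≈ 9.5 °C

Net heat exchanged in the isolated system is zero:
fusion: m_ice L_f = 156×334 = 52104
  warm the meltwater: 652.08 T
  water cools: 377×4.18×(T − 46.5) = 1575.9(T − 46.5)
2227.9 T = 73277 − 52104 = 21173
T ≈ 9.50 °C. Since T > 0 °C, the all-ice-melts assumption holds.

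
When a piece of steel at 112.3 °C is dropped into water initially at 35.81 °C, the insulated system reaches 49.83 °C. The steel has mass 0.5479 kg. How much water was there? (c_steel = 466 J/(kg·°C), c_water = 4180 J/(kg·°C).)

|Q_steel| = |Q_water|:
0.5479·466·(112.3 − 49.83) = m·4180·(49.83 − 35.81)
58604 m = 15950  ⇒  m ≈ 0.2722 kg

m ≈ 0.272 kg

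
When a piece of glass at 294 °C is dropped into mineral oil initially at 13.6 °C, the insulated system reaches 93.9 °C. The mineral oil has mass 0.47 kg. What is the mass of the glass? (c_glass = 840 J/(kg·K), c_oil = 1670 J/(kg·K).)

Let T be the final temperature. ΣQ_i = 0:
m×840×(93.9 − 294) + 0.47×1670×(93.9 − 13.6) = 0
-168084 m = -63027
m = -63027/-168084 ≈ 0.375 kg

m ≈ 0.375 kg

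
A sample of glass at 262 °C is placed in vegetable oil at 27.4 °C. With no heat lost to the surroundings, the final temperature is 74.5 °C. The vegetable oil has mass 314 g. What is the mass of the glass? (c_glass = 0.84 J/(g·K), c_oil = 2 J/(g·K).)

m ≈ 188 g

|Q_glass| = |Q_oil|:
m·0.84·(262 − 74.5) = 314·2·(74.5 − 27.4)
157.5 m = 29579  ⇒  m ≈ 187.8 g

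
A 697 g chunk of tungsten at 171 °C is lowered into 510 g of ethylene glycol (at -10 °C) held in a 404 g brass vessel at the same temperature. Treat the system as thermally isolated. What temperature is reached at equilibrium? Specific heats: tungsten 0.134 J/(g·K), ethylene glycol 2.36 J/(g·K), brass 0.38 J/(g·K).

T_f ≈ 1.7 °C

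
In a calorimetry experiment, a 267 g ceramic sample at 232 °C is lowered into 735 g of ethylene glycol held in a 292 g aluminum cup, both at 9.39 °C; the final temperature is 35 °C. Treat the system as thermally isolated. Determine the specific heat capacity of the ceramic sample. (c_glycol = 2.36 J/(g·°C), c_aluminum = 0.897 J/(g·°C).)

c ≈ 0.972 J/(g·°C)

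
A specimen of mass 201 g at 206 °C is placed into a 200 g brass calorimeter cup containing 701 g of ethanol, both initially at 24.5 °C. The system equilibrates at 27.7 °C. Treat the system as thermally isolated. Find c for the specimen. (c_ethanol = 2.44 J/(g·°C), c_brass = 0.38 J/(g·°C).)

c ≈ 0.16 J/(g·°C)

Taking heat into each body as positive, Σ m c ΔT = 0:
201×c×(27.7 − 206) + 701×2.44×(27.7 − 24.5) + 200×0.38×(27.7 − 24.5) = 0
-35838 c = -5716.6
c = -5716.6/-35838 ≈ 0.1595 J/(g·°C)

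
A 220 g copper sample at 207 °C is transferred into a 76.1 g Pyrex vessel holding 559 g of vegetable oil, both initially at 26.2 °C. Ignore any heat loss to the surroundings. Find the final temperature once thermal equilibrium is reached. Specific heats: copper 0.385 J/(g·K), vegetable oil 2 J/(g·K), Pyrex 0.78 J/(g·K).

Setting the total heat transfer to zero:
220×0.385×(T − 207) + 559×2×(T − 26.2) + 76.1×0.78×(T − 26.2) = 0
(84.7 + 1118 + 59.36) T = 84.7×207 + 1118×26.2 + 59.36×26.2
T ≈ 38.33 °C

T_f ≈ 38.3 °C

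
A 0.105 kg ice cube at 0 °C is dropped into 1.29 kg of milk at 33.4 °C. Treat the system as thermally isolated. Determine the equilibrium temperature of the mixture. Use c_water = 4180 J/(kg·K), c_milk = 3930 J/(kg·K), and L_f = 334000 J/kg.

T_f ≈ 24.4 °C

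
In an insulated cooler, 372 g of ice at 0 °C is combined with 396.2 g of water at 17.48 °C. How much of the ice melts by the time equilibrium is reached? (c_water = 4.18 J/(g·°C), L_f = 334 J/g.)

Water can give up m c ΔT = 396.2·4.18·17.48 = 28949 J before reaching 0 °C.
Melting all 372 g of ice would need 372·334 = 124248 J.
That's not enough to melt it all — equilibrium is at 0 °C with ice remaining.
Mass melted = 28949/334 ≈ 86.67 g.

m_melted ≈ 86.7 g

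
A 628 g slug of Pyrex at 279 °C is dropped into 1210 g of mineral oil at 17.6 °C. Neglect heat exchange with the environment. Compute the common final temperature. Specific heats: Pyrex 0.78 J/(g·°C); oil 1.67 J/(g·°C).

T_f ≈ 68.6 °C

Set heat shed by the hot body equal to heat absorbed by the cold body:
628·0.78·(279 − T) = 1210·1.67·(T − 17.6)
489.84(279 − T) = 2020.7(T − 17.6)
2510.5 T = 172230  ⇒  T ≈ 68.60 °C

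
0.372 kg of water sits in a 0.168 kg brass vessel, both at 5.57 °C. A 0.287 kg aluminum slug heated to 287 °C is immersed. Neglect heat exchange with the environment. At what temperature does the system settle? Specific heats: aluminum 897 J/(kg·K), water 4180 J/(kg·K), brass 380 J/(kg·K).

T_f ≈ 44.2 °C

Net heat exchanged in the isolated system is zero:
0.287·897·(T − 287) + 0.372·4180·(T − 5.57) + 0.168·380·(T − 5.57) = 0
257.44(T − 287) + 1555(T − 5.57) + 63.84(T − 5.57) = 0
1876.2 T = 82902
T = 82902 / 1876.2 = 44.2 °C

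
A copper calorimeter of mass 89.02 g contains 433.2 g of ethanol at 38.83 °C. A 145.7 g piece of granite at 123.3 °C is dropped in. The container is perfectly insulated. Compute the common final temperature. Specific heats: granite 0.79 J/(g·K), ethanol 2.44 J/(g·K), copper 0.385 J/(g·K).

T_f ≈ 46.9 °C

T_f = Σ m_i c_i T_i / Σ m_i c_i:
T_f = (115.1*123.3 + 1057*38.83 + 34.27*38.83) / (115.1 + 1057 + 34.27)
    = 56567 / 1206.4 ≈ 46.89 °C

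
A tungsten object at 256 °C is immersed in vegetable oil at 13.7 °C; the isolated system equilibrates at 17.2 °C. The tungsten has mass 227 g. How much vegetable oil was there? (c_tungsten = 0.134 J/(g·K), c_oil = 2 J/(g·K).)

m ≈ 1040 g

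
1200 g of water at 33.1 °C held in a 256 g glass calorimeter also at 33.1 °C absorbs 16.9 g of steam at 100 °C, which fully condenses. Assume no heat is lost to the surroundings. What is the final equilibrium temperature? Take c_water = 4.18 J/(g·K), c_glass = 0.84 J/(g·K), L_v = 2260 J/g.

Energy balance with sensible and latent terms:
latent heat released on condensation: 16.9·2260 = 38194
  condensate cools 100→T: 16.9·4.18·(T − 100) = 70.64(T − 100)
  original water: 5016(T − 33.1)
  cup: 215.04(T − 33.1)
5301.7 T = 38194 + 7064.2 + 173147 = 218406
T ≈ 41.20 °C (< 100 °C, so full condensation is consistent).

T_f ≈ 41.2 °C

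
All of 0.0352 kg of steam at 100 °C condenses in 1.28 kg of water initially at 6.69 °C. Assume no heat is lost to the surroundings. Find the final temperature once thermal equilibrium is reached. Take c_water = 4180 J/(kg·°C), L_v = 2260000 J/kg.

Heat gained plus heat lost sum to zero:
latent heat released on condensation: 0.0352×2260000 = 79552
  condensed water 100 °C→T: 147.14(T − 100)
  water warms: 1.28×4180×(T − 6.69) = 5350.4(T − 6.69)
5497.5 T = 79552 + 14714 + 35794 = 130060
T ≈ 23.66 °C (< 100 °C, so full condensation is consistent).

T_f ≈ 23.7 °C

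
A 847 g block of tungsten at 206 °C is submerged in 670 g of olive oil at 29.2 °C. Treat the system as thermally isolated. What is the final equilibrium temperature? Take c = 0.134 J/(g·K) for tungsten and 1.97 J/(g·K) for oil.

T_f ≈ 43.2 °C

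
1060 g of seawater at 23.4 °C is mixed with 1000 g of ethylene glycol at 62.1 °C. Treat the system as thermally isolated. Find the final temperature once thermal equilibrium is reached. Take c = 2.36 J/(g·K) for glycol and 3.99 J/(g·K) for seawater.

T_f ≈ 37.3 °C

Heat lost by the glycol equals heat gained by the seawater:
1000·2.36·(62.1 − T) = 1060·3.99·(T − 23.4)
2360(62.1 − T) = 4229.4(T − 23.4)
6589.4 T = 245524  ⇒  T ≈ 37.26 °C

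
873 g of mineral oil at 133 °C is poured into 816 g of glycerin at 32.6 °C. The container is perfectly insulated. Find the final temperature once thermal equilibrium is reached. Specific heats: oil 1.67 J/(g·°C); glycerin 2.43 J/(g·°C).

T_f ≈ 75.1 °C

Taking heat into each body as positive, Σ m c ΔT = 0:
873×1.67×(T − 133) + 816×2.43×(T − 32.6) = 0
1457.9(T − 133) + 1982.9(T − 32.6) = 0
3440.8 T = 258544
T = 258544 / 3440.8 = 75.1 °C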